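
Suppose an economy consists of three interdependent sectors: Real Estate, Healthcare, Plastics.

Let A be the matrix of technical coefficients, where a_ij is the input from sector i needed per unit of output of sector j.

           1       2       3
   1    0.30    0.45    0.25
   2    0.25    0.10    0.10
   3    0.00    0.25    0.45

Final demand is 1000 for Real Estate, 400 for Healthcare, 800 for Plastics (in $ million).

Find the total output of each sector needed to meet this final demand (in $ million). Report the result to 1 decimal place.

I − A =
  [   0.70    -0.45    -0.25]
  [  -0.25     0.90    -0.10]
  [   0.00    -0.25     0.55]
Cofactors of I−A, C_ij = (−1)^(i+j)·(minor ij) (rows/columns in the sector order above):
  C_11 = (0.90)(0.55) − (-0.10)(-0.25) = 0.4700
  C_12 = −[(-0.25)(0.55) − (-0.10)(0.00)] = 0.1375
  C_13 = (-0.25)(-0.25) − (0.90)(0.00) = 0.0625
  C_21 = −[(-0.45)(0.55) − (-0.25)(-0.25)] = 0.3100
  C_22 = (0.70)(0.55) − (-0.25)(0.00) = 0.3850
  C_23 = −[(0.70)(-0.25) − (-0.45)(0.00)] = 0.1750
  C_31 = (-0.45)(-0.10) − (-0.25)(0.90) = 0.2700
  C_32 = −[(0.70)(-0.10) − (-0.25)(-0.25)] = 0.1325
  C_33 = (0.70)(0.90) − (-0.45)(-0.25) = 0.5175
det(I−A) = Σ_j (I−A)_1j·C_1j = (0.70)(0.4700) + (-0.45)(0.1375) + (-0.25)(0.0625) = 0.2515
adj(I−A) = Cᵀ =
  [ 0.4700   0.3100   0.2700]
  [ 0.1375   0.3850   0.1325]
  [ 0.0625   0.1750   0.5175]
(I − A)⁻¹ = adj(I−A) / det(I−A) ≈
  [   1.8688     1.2326     1.0736]
  [   0.5467     1.5308     0.5268]
  [   0.2485     0.6958     2.0577]
x = (I − A)⁻¹ d = adj(I−A)·d / det(I−A), with det(I−A) = 0.2515:
  x_1 = (0.4700·1000 + 0.3100·400 + 0.2700·800) / 0.2515 = 810.00 / 0.2515 ≈ 3220.7
  x_2 = (0.1375·1000 + 0.3850·400 + 0.1325·800) / 0.2515 = 397.50 / 0.2515 ≈ 1580.5
  x_3 = (0.0625·1000 + 0.1750·400 + 0.5175·800) / 0.2515 = 546.50 / 0.2515 ≈ 2173.0

x_1 = 3220.7, x_2 = 1580.5, x_3 = 2173.0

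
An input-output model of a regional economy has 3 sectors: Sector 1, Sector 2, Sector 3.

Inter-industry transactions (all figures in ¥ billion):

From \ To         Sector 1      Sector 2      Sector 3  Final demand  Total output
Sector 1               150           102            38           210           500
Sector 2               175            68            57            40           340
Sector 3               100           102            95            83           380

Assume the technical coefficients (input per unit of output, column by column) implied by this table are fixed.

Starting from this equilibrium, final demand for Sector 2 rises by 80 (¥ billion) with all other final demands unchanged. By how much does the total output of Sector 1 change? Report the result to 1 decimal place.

Δx_1 = 74.4

Technical coefficients a_ij = z_ij / X_j:
  a_11 = 150/500 = 0.30, a_21 = 175/500 = 0.35, a_31 = 100/500 = 0.20
  a_12 = 102/340 = 0.30, a_22 = 68/340 = 0.20, a_32 = 102/340 = 0.30
  a_13 = 38/380 = 0.10, a_23 = 57/380 = 0.15, a_33 = 95/380 = 0.25
I − A =
  [   0.70    -0.30    -0.10]
  [  -0.35     0.80    -0.15]
  [  -0.20    -0.30     0.75]
Cofactors of I−A, C_ij = (−1)^(i+j)·(minor ij) (rows/columns in the sector order above):
  C_11 = (0.80)(0.75) − (-0.15)(-0.30) = 0.5550
  C_12 = −[(-0.35)(0.75) − (-0.15)(-0.20)] = 0.2925
  C_13 = (-0.35)(-0.30) − (0.80)(-0.20) = 0.2650
  C_21 = −[(-0.30)(0.75) − (-0.10)(-0.30)] = 0.2550
  C_22 = (0.70)(0.75) − (-0.10)(-0.20) = 0.5050
  C_23 = −[(0.70)(-0.30) − (-0.30)(-0.20)] = 0.2700
  C_31 = (-0.30)(-0.15) − (-0.10)(0.80) = 0.1250
  C_32 = −[(0.70)(-0.15) − (-0.10)(-0.35)] = 0.1400
  C_33 = (0.70)(0.80) − (-0.30)(-0.35) = 0.4550
det(I−A) = Σ_j (I−A)_1j·C_1j = (0.70)(0.5550) + (-0.30)(0.2925) + (-0.10)(0.2650) = 0.27425
adj(I−A) = Cᵀ =
  [ 0.5550   0.2550   0.1250]
  [ 0.2925   0.5050   0.1400]
  [ 0.2650   0.2700   0.4550]
(I − A)⁻¹ = adj(I−A) / det(I−A) ≈
  [   2.0237     0.9298     0.4558]
  [   1.0665     1.8414     0.5105]
  [   0.9663     0.9845     1.6591]
Δx = (I − A)⁻¹ Δd with Δd having +80 in the Sector 2 component and 0 elsewhere.
So Δx_1 = L_12 · (+80), where L_12 = adj(I−A)_12 / det(I−A) = 0.2550 / 0.27425.
Δx_1 = 0.2550 × (+80) / 0.27425 = 20.40 / 0.27425 ≈ 74.4.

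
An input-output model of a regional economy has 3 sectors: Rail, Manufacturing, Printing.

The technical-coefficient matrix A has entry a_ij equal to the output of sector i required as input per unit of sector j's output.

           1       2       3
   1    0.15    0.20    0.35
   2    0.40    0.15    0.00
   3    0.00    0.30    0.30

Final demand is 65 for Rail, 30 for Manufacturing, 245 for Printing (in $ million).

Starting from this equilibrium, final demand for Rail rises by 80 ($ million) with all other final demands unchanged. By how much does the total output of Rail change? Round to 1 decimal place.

I − A =
  [   0.85    -0.20    -0.35]
  [  -0.40     0.85     0.00]
  [   0.00    -0.30     0.70]
Cofactors of I−A, C_ij = (−1)^(i+j)·(minor ij) (rows/columns in the sector order above):
  C_11 = (0.85)(0.70) − (0.00)(-0.30) = 0.5950
  C_12 = −[(-0.40)(0.70) − (0.00)(0.00)] = 0.2800
  C_13 = (-0.40)(-0.30) − (0.85)(0.00) = 0.1200
  C_21 = −[(-0.20)(0.70) − (-0.35)(-0.30)] = 0.2450
  C_22 = (0.85)(0.70) − (-0.35)(0.00) = 0.5950
  C_23 = −[(0.85)(-0.30) − (-0.20)(0.00)] = 0.2550
  C_31 = (-0.20)(0.00) − (-0.35)(0.85) = 0.2975
  C_32 = −[(0.85)(0.00) − (-0.35)(-0.40)] = 0.1400
  C_33 = (0.85)(0.85) − (-0.20)(-0.40) = 0.6425
det(I−A) = Σ_j (I−A)_1j·C_1j = (0.85)(0.5950) + (-0.20)(0.2800) + (-0.35)(0.1200) = 0.40775
adj(I−A) = Cᵀ =
  [ 0.5950   0.2450   0.2975]
  [ 0.2800   0.5950   0.1400]
  [ 0.1200   0.2550   0.6425]
(I − A)⁻¹ = adj(I−A) / det(I−A) ≈
  [   1.4592     0.6009     0.7296]
  [   0.6867     1.4592     0.3433]
  [   0.2943     0.6254     1.5757]
Δx = (I − A)⁻¹ Δd with Δd having +80 in the Rail component and 0 elsewhere.
So Δx_1 = L_11 · (+80), where L_11 = adj(I−A)_11 / det(I−A) = 0.5950 / 0.40775.
Δx_1 = 0.5950 × (+80) / 0.40775 = 47.60 / 0.40775 ≈ 116.7.

Δx_1 = 116.7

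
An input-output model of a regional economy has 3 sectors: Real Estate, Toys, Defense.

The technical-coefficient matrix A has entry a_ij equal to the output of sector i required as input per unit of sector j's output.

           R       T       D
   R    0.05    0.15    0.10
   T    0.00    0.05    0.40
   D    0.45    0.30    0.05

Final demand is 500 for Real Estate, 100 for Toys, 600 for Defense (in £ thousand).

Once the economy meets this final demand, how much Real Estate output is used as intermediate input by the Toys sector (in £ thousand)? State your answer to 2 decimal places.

I − A =
  [   0.95    -0.15    -0.10]
  [   0.00     0.95    -0.40]
  [  -0.45    -0.30     0.95]
Cofactors of I−A, C_ij = (−1)^(i+j)·(minor ij) (rows/columns in the sector order above):
  C_11 = (0.95)(0.95) − (-0.40)(-0.30) = 0.7825
  C_12 = −[(0.00)(0.95) − (-0.40)(-0.45)] = 0.1800
  C_13 = (0.00)(-0.30) − (0.95)(-0.45) = 0.4275
  C_21 = −[(-0.15)(0.95) − (-0.10)(-0.30)] = 0.1725
  C_22 = (0.95)(0.95) − (-0.10)(-0.45) = 0.8575
  C_23 = −[(0.95)(-0.30) − (-0.15)(-0.45)] = 0.3525
  C_31 = (-0.15)(-0.40) − (-0.10)(0.95) = 0.1550
  C_32 = −[(0.95)(-0.40) − (-0.10)(0.00)] = 0.3800
  C_33 = (0.95)(0.95) − (-0.15)(0.00) = 0.9025
det(I−A) = Σ_j (I−A)_1j·C_1j = (0.95)(0.7825) + (-0.15)(0.1800) + (-0.10)(0.4275) = 0.673625
adj(I−A) = Cᵀ =
  [ 0.7825   0.1725   0.1550]
  [ 0.1800   0.8575   0.3800]
  [ 0.4275   0.3525   0.9025]
(I − A)⁻¹ = adj(I−A) / det(I−A) ≈
  [   1.1616     0.2561     0.2301]
  [   0.2672     1.2730     0.5641]
  [   0.6346     0.5233     1.3398]
First solve x = (I − A)⁻¹ d = adj(I−A)·d / det(I−A); in particular x_T = (0.1800·500 + 0.8575·100 + 0.3800·600) / 0.673625 = 403.75 / 0.673625 ≈ 599.3691.
Intermediate flow from R to T: z_RT = a_RT · x_T = 0.15 × 403.75 / 0.673625 = 60.5625 / 0.673625 ≈ 89.91.

z_RT = 89.91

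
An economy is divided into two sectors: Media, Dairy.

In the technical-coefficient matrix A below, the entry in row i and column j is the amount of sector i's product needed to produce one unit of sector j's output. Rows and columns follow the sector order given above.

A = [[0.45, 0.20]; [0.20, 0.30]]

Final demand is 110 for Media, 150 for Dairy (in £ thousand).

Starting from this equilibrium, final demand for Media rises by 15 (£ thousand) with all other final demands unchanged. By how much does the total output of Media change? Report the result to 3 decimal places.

Δx_1 = 30.435

I − A =
  [   0.55    -0.20]
  [  -0.20     0.70]
det(I−A) = (0.55)(0.70) − (-0.20)(-0.20) = 0.3450
adj(I−A) = [[0.70, 0.20], [0.20, 0.55]]
(I − A)⁻¹ = adj(I−A) / det(I−A) ≈
  [   2.0290     0.5797]
  [   0.5797     1.5942]
Δx = (I − A)⁻¹ Δd with Δd having +15 in the Media component and 0 elsewhere.
So Δx_1 = L_11 · (+15), where L_11 = adj(I−A)_11 / det(I−A) = 0.70 / 0.3450.
Δx_1 = 0.70 × (+15) / 0.3450 = 10.50 / 0.3450 ≈ 30.435.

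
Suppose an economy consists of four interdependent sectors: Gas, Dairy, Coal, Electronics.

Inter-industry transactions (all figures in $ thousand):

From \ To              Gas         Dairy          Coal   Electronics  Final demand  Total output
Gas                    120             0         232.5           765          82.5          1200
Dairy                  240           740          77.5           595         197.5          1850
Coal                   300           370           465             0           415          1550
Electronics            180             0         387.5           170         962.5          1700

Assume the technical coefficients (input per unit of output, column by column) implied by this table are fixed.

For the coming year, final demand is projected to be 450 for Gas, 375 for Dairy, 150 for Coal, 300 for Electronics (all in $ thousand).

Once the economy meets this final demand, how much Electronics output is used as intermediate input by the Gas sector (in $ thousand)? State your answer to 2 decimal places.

Technical coefficients a_ij = z_ij / X_j:
  a_GG = 120/1200 = 0.10, a_DG = 240/1200 = 0.20, a_CG = 300/1200 = 0.25, a_EG = 180/1200 = 0.15
  a_GD = 0/1850 = 0.00, a_DD = 740/1850 = 0.40, a_CD = 370/1850 = 0.20, a_ED = 0/1850 = 0.00
  a_GC = 232.5/1550 = 0.15, a_DC = 77.5/1550 = 0.05, a_CC = 465/1550 = 0.30, a_EC = 387.5/1550 = 0.25
  a_GE = 765/1700 = 0.45, a_DE = 595/1700 = 0.35, a_CE = 0/1700 = 0.00, a_EE = 170/1700 = 0.10
I − A =
  [   0.90     0.00    -0.15    -0.45]
  [  -0.20     0.60    -0.05    -0.35]
  [  -0.25    -0.20     0.70     0.00]
  [  -0.15     0.00    -0.25     0.90]
Compute the cofactors C_ij = (−1)^(i+j)·(3×3 minor ij) of I−A; the adjugate is their transpose:
adj(I−A) = Cᵀ =
  [ 0.351500   0.049500   0.148500   0.195000]
  [ 0.195875   0.457875   0.173250   0.276000]
  [ 0.181500   0.148500   0.445500   0.148500]
  [ 0.109000   0.049500   0.148500   0.340500]
det(I−A) = Σ_j (I−A)_1j·C_1j = (0.90)(0.351500) + (0.00)(0.195875) + (-0.15)(0.181500) + (-0.45)(0.109000) = 0.240075
(I − A)⁻¹ = adj(I−A) / det(I−A) ≈
  [   1.4641     0.2062     0.6186     0.8122]
  [   0.8159     1.9072     0.7216     1.1496]
  [   0.7560     0.6186     1.8557     0.6186]
  [   0.4540     0.2062     0.6186     1.4183]
First solve x = (I − A)⁻¹ d = adj(I−A)·d / det(I−A); in particular x_G = (0.351500·450 + 0.049500·375 + 0.148500·150 + 0.195000·300) / 0.240075 = 257.5125 / 0.240075 ≈ 1072.6336.
Intermediate flow from E to G: z_EG = a_EG · x_G = 0.15 × 257.5125 / 0.240075 = 38.626875 / 0.240075 ≈ 160.90.

z_EG = 160.90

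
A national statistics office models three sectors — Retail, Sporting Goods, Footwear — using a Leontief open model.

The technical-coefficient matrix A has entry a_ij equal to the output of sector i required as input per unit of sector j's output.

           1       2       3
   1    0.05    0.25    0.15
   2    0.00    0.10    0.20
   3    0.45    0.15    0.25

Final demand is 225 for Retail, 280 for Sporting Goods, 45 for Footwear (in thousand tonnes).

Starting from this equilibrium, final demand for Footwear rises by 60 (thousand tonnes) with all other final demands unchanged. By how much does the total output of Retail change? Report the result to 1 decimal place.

Δx_1 = 21.0

I − A =
  [   0.95    -0.25    -0.15]
  [   0.00     0.90    -0.20]
  [  -0.45    -0.15     0.75]
Cofactors of I−A, C_ij = (−1)^(i+j)·(minor ij) (rows/columns in the sector order above):
  C_11 = (0.90)(0.75) − (-0.20)(-0.15) = 0.6450
  C_12 = −[(0.00)(0.75) − (-0.20)(-0.45)] = 0.0900
  C_13 = (0.00)(-0.15) − (0.90)(-0.45) = 0.4050
  C_21 = −[(-0.25)(0.75) − (-0.15)(-0.15)] = 0.2100
  C_22 = (0.95)(0.75) − (-0.15)(-0.45) = 0.6450
  C_23 = −[(0.95)(-0.15) − (-0.25)(-0.45)] = 0.2550
  C_31 = (-0.25)(-0.20) − (-0.15)(0.90) = 0.1850
  C_32 = −[(0.95)(-0.20) − (-0.15)(0.00)] = 0.1900
  C_33 = (0.95)(0.90) − (-0.25)(0.00) = 0.8550
det(I−A) = Σ_j (I−A)_1j·C_1j = (0.95)(0.6450) + (-0.25)(0.0900) + (-0.15)(0.4050) = 0.5295
adj(I−A) = Cᵀ =
  [ 0.6450   0.2100   0.1850]
  [ 0.0900   0.6450   0.1900]
  [ 0.4050   0.2550   0.8550]
(I − A)⁻¹ = adj(I−A) / det(I−A) ≈
  [   1.2181     0.3966     0.3494]
  [   0.1700     1.2181     0.3588]
  [   0.7649     0.4816     1.6147]
Δx = (I − A)⁻¹ Δd with Δd having +60 in the Footwear component and 0 elsewhere.
So Δx_1 = L_13 · (+60), where L_13 = adj(I−A)_13 / det(I−A) = 0.1850 / 0.5295.
Δx_1 = 0.1850 × (+60) / 0.5295 = 11.10 / 0.5295 ≈ 21.0.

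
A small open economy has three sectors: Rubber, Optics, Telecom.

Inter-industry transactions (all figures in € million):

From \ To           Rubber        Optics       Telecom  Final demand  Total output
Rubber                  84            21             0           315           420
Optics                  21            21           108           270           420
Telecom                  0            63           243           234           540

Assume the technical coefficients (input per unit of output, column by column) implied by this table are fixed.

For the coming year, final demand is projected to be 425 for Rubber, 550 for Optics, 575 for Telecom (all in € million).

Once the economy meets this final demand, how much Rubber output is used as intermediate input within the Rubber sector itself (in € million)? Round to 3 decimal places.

Technical coefficients a_ij = z_ij / X_j:
  a_11 = 84/420 = 0.20, a_21 = 21/420 = 0.05, a_31 = 0/420 = 0.00
  a_12 = 21/420 = 0.05, a_22 = 21/420 = 0.05, a_32 = 63/420 = 0.15
  a_13 = 0/540 = 0.00, a_23 = 108/540 = 0.20, a_33 = 243/540 = 0.45
I − A =
  [   0.80    -0.05     0.00]
  [  -0.05     0.95    -0.20]
  [   0.00    -0.15     0.55]
Cofactors of I−A, C_ij = (−1)^(i+j)·(minor ij) (rows/columns in the sector order above):
  C_11 = (0.95)(0.55) − (-0.20)(-0.15) = 0.4925
  C_12 = −[(-0.05)(0.55) − (-0.20)(0.00)] = 0.0275
  C_13 = (-0.05)(-0.15) − (0.95)(0.00) = 0.0075
  C_21 = −[(-0.05)(0.55) − (0.00)(-0.15)] = 0.0275
  C_22 = (0.80)(0.55) − (0.00)(0.00) = 0.4400
  C_23 = −[(0.80)(-0.15) − (-0.05)(0.00)] = 0.1200
  C_31 = (-0.05)(-0.20) − (0.00)(0.95) = 0.0100
  C_32 = −[(0.80)(-0.20) − (0.00)(-0.05)] = 0.1600
  C_33 = (0.80)(0.95) − (-0.05)(-0.05) = 0.7575
det(I−A) = Σ_j (I−A)_1j·C_1j = (0.80)(0.4925) + (-0.05)(0.0275) + (0.00)(0.0075) = 0.392625
adj(I−A) = Cᵀ =
  [ 0.4925   0.0275   0.0100]
  [ 0.0275   0.4400   0.1600]
  [ 0.0075   0.1200   0.7575]
(I − A)⁻¹ = adj(I−A) / det(I−A) ≈
  [   1.2544     0.0700     0.0255]
  [   0.0700     1.1207     0.4075]
  [   0.0191     0.3056     1.9293]
First solve x = (I − A)⁻¹ d = adj(I−A)·d / det(I−A); in particular x_1 = (0.4925·425 + 0.0275·550 + 0.0100·575) / 0.392625 = 230.1875 / 0.392625 ≈ 586.27826.
Intermediate flow from 1 to 1: z_11 = a_11 · x_1 = 0.20 × 230.1875 / 0.392625 = 46.0375 / 0.392625 ≈ 117.256.

z_11 = 117.256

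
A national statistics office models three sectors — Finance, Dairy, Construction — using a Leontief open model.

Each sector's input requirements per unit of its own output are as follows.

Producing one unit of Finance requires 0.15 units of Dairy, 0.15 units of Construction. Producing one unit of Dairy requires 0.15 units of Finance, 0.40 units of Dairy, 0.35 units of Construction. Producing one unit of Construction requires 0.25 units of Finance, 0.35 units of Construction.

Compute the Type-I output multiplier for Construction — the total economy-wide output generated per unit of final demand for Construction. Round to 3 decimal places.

I − A =
  [   1.00    -0.15    -0.25]
  [  -0.15     0.60     0.00]
  [  -0.15    -0.35     0.65]
Cofactors of I−A, C_ij = (−1)^(i+j)·(minor ij) (rows/columns in the sector order above):
  C_11 = (0.60)(0.65) − (0.00)(-0.35) = 0.3900
  C_12 = −[(-0.15)(0.65) − (0.00)(-0.15)] = 0.0975
  C_13 = (-0.15)(-0.35) − (0.60)(-0.15) = 0.1425
  C_21 = −[(-0.15)(0.65) − (-0.25)(-0.35)] = 0.1850
  C_22 = (1.00)(0.65) − (-0.25)(-0.15) = 0.6125
  C_23 = −[(1.00)(-0.35) − (-0.15)(-0.15)] = 0.3725
  C_31 = (-0.15)(0.00) − (-0.25)(0.60) = 0.1500
  C_32 = −[(1.00)(0.00) − (-0.25)(-0.15)] = 0.0375
  C_33 = (1.00)(0.60) − (-0.15)(-0.15) = 0.5775
det(I−A) = Σ_j (I−A)_1j·C_1j = (1.00)(0.3900) + (-0.15)(0.0975) + (-0.25)(0.1425) = 0.33975
adj(I−A) = Cᵀ =
  [ 0.3900   0.1850   0.1500]
  [ 0.0975   0.6125   0.0375]
  [ 0.1425   0.3725   0.5775]
(I − A)⁻¹ = adj(I−A) / det(I−A) ≈
  [   1.1479     0.5445     0.4415]
  [   0.2870     1.8028     0.1104]
  [   0.4194     1.0964     1.6998]
The output multiplier for sector j is the column-j sum of the Leontief inverse (I − A)⁻¹ = adj(I−A) / det(I−A).
Column 3 of adj(I−A): (0.1500, 0.0375, 0.5775); det(I−A) = 0.33975.
m_3 = (0.1500 + 0.0375 + 0.5775) / 0.33975 = 0.765 / 0.33975 ≈ 2.252.

m_3 = 2.252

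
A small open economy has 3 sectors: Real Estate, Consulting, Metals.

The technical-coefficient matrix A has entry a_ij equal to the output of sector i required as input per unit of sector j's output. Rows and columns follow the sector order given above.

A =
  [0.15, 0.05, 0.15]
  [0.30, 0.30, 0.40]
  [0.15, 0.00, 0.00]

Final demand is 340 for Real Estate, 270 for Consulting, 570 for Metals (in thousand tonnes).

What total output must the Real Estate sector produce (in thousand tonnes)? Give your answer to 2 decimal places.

x_R = 575.06

I − A =
  [   0.85    -0.05    -0.15]
  [  -0.30     0.70    -0.40]
  [  -0.15     0.00     1.00]
Cofactors of I−A, C_ij = (−1)^(i+j)·(minor ij) (rows/columns in the sector order above):
  C_11 = (0.70)(1.00) − (-0.40)(0.00) = 0.7000
  C_12 = −[(-0.30)(1.00) − (-0.40)(-0.15)] = 0.3600
  C_13 = (-0.30)(0.00) − (0.70)(-0.15) = 0.1050
  C_21 = −[(-0.05)(1.00) − (-0.15)(0.00)] = 0.0500
  C_22 = (0.85)(1.00) − (-0.15)(-0.15) = 0.8275
  C_23 = −[(0.85)(0.00) − (-0.05)(-0.15)] = 0.0075
  C_31 = (-0.05)(-0.40) − (-0.15)(0.70) = 0.1250
  C_32 = −[(0.85)(-0.40) − (-0.15)(-0.30)] = 0.3850
  C_33 = (0.85)(0.70) − (-0.05)(-0.30) = 0.5800
det(I−A) = Σ_j (I−A)_1j·C_1j = (0.85)(0.7000) + (-0.05)(0.3600) + (-0.15)(0.1050) = 0.56125
adj(I−A) = Cᵀ =
  [ 0.7000   0.0500   0.1250]
  [ 0.3600   0.8275   0.3850]
  [ 0.1050   0.0075   0.5800]
(I − A)⁻¹ = adj(I−A) / det(I−A) ≈
  [   1.2472     0.0891     0.2227]
  [   0.6414     1.4744     0.6860]
  [   0.1871     0.0134     1.0334]
x = (I − A)⁻¹ d = adj(I−A)·d / det(I−A), with det(I−A) = 0.56125:
  x_R = (0.7000·340 + 0.0500·270 + 0.1250·570) / 0.56125 = 322.75 / 0.56125 ≈ 575.06
  x_C = (0.3600·340 + 0.8275·270 + 0.3850·570) / 0.56125 = 565.275 / 0.56125 ≈ 1007.17
  x_M = (0.1050·340 + 0.0075·270 + 0.5800·570) / 0.56125 = 368.325 / 0.56125 ≈ 656.26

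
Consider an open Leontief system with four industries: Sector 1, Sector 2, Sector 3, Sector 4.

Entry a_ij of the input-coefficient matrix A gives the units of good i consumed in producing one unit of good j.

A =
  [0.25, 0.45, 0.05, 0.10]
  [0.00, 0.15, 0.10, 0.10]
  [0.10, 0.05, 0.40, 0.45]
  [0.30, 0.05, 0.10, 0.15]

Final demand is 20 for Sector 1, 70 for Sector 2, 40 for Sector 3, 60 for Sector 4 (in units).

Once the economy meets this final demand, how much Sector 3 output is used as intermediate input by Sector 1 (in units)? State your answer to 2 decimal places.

I − A =
  [   0.75    -0.45    -0.05    -0.10]
  [   0.00     0.85    -0.10    -0.10]
  [  -0.10    -0.05     0.60    -0.45]
  [  -0.30    -0.05    -0.10     0.85]
Compute the cofactors C_ij = (−1)^(i+j)·(3×3 minor ij) of I−A; the adjugate is their transpose:
adj(I−A) = Cᵀ =
  [ 0.385250   0.216000   0.087625   0.117125]
  [ 0.041000   0.318750   0.069750   0.079250]
  [ 0.188000   0.146750   0.499125   0.303625]
  [ 0.160500   0.112250   0.093750   0.370000]
det(I−A) = Σ_j (I−A)_1j·C_1j = (0.75)(0.385250) + (-0.45)(0.041000) + (-0.05)(0.188000) + (-0.10)(0.160500) = 0.2450375
(I − A)⁻¹ = adj(I−A) / det(I−A) ≈
  [   1.5722     0.8815     0.3576     0.4780]
  [   0.1673     1.3008     0.2847     0.3234]
  [   0.7672     0.5989     2.0369     1.2391]
  [   0.6550     0.4581     0.3826     1.5100]
First solve x = (I − A)⁻¹ d = adj(I−A)·d / det(I−A); in particular x_1 = (0.385250·20 + 0.216000·70 + 0.087625·40 + 0.117125·60) / 0.2450375 = 33.3575 / 0.2450375 ≈ 136.1322.
Intermediate flow from 3 to 1: z_31 = a_31 · x_1 = 0.10 × 33.3575 / 0.2450375 = 3.33575 / 0.2450375 ≈ 13.61.

z_31 = 13.61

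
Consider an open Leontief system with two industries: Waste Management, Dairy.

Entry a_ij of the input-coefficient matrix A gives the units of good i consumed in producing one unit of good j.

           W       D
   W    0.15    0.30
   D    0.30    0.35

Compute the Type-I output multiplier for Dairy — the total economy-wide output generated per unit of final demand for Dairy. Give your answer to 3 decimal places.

m_D = 2.486

I − A =
  [   0.85    -0.30]
  [  -0.30     0.65]
det(I−A) = (0.85)(0.65) − (-0.30)(-0.30) = 0.4625
adj(I−A) = [[0.65, 0.30], [0.30, 0.85]]
(I − A)⁻¹ = adj(I−A) / det(I−A) ≈
  [   1.4054     0.6486]
  [   0.6486     1.8378]
The output multiplier for sector j is the column-j sum of the Leontief inverse (I − A)⁻¹ = adj(I−A) / det(I−A).
Column D of adj(I−A): (0.30, 0.85); det(I−A) = 0.4625.
m_D = (0.30 + 0.85) / 0.4625 = 1.15 / 0.4625 ≈ 2.486.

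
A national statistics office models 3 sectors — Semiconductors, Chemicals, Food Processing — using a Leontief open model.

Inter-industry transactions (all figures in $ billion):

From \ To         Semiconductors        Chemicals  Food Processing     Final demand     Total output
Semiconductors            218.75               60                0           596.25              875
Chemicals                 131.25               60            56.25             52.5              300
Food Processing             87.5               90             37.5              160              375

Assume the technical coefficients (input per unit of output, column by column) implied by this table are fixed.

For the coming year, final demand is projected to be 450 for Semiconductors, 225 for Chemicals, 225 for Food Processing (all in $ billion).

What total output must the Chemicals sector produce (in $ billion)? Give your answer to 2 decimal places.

x_C = 513.78

Technical coefficients a_ij = z_ij / X_j:
  a_SS = 218.75/875 = 0.25, a_CS = 131.25/875 = 0.15, a_FS = 87.5/875 = 0.10
  a_SC = 60/300 = 0.20, a_CC = 60/300 = 0.20, a_FC = 90/300 = 0.30
  a_SF = 0/375 = 0.00, a_CF = 56.25/375 = 0.15, a_FF = 37.5/375 = 0.10
I − A =
  [   0.75    -0.20     0.00]
  [  -0.15     0.80    -0.15]
  [  -0.10    -0.30     0.90]
Cofactors of I−A, C_ij = (−1)^(i+j)·(minor ij) (rows/columns in the sector order above):
  C_11 = (0.80)(0.90) − (-0.15)(-0.30) = 0.6750
  C_12 = −[(-0.15)(0.90) − (-0.15)(-0.10)] = 0.1500
  C_13 = (-0.15)(-0.30) − (0.80)(-0.10) = 0.1250
  C_21 = −[(-0.20)(0.90) − (0.00)(-0.30)] = 0.1800
  C_22 = (0.75)(0.90) − (0.00)(-0.10) = 0.6750
  C_23 = −[(0.75)(-0.30) − (-0.20)(-0.10)] = 0.2450
  C_31 = (-0.20)(-0.15) − (0.00)(0.80) = 0.0300
  C_32 = −[(0.75)(-0.15) − (0.00)(-0.15)] = 0.1125
  C_33 = (0.75)(0.80) − (-0.20)(-0.15) = 0.5700
det(I−A) = Σ_j (I−A)_1j·C_1j = (0.75)(0.6750) + (-0.20)(0.1500) + (0.00)(0.1250) = 0.47625
adj(I−A) = Cᵀ =
  [ 0.6750   0.1800   0.0300]
  [ 0.1500   0.6750   0.1125]
  [ 0.1250   0.2450   0.5700]
(I − A)⁻¹ = adj(I−A) / det(I−A) ≈
  [   1.4173     0.3780     0.0630]
  [   0.3150     1.4173     0.2362]
  [   0.2625     0.5144     1.1969]
x = (I − A)⁻¹ d = adj(I−A)·d / det(I−A), with det(I−A) = 0.47625:
  x_S = (0.6750·450 + 0.1800·225 + 0.0300·225) / 0.47625 = 351.00 / 0.47625 ≈ 737.01
  x_C = (0.1500·450 + 0.6750·225 + 0.1125·225) / 0.47625 = 244.6875 / 0.47625 ≈ 513.78
  x_F = (0.1250·450 + 0.2450·225 + 0.5700·225) / 0.47625 = 239.625 / 0.47625 ≈ 503.15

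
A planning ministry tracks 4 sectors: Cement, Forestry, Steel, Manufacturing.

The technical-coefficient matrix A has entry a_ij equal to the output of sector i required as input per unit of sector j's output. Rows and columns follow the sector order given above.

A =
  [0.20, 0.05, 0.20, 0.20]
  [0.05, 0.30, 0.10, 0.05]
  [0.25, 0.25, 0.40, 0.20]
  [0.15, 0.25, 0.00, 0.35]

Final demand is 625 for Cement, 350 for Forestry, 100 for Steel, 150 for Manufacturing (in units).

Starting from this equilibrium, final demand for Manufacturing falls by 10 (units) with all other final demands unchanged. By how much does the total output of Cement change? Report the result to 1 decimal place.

Δx_C = -7.5

I − A =
  [   0.80    -0.05    -0.20    -0.20]
  [  -0.05     0.70    -0.10    -0.05]
  [  -0.25    -0.25     0.60    -0.20]
  [  -0.15    -0.25     0.00     0.65]
Compute the cofactors C_ij = (−1)^(i+j)·(3×3 minor ij) of I−A; the adjugate is their transpose:
adj(I−A) = Cᵀ =
  [ 0.244250   0.092000   0.096750   0.112000]
  [ 0.043250   0.255500   0.057000   0.050500]
  [ 0.144125   0.184625   0.328500   0.159625]
  [ 0.073000   0.119500   0.044250   0.275750]
det(I−A) = Σ_j (I−A)_1j·C_1j = (0.80)(0.244250) + (-0.05)(0.043250) + (-0.20)(0.144125) + (-0.20)(0.073000) = 0.1498125
(I − A)⁻¹ = adj(I−A) / det(I−A) ≈
  [   1.6304     0.6141     0.6458     0.7476]
  [   0.2887     1.7055     0.3805     0.3371]
  [   0.9620     1.2324     2.1927     1.0655]
  [   0.4873     0.7977     0.2954     1.8406]
Δx = (I − A)⁻¹ Δd with Δd having -10 in the Manufacturing component and 0 elsewhere.
So Δx_C = L_CM · (-10), where L_CM = adj(I−A)_CM / det(I−A) = 0.112000 / 0.1498125.
Δx_C = 0.112000 × (-10) / 0.1498125 = -1.12 / 0.1498125 ≈ -7.5.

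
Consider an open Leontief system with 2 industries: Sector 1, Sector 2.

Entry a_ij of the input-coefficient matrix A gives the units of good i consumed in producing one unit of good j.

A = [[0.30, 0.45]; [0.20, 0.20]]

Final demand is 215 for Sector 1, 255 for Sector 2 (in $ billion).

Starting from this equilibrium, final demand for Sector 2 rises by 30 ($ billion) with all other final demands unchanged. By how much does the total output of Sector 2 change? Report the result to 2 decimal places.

Δx_2 = 44.68

I − A =
  [   0.70    -0.45]
  [  -0.20     0.80]
det(I−A) = (0.70)(0.80) − (-0.45)(-0.20) = 0.4700
adj(I−A) = [[0.80, 0.45], [0.20, 0.70]]
(I − A)⁻¹ = adj(I−A) / det(I−A) ≈
  [   1.7021     0.9574]
  [   0.4255     1.4894]
Δx = (I − A)⁻¹ Δd with Δd having +30 in the Sector 2 component and 0 elsewhere.
So Δx_2 = L_22 · (+30), where L_22 = adj(I−A)_22 / det(I−A) = 0.70 / 0.4700.
Δx_2 = 0.70 × (+30) / 0.4700 = 21.00 / 0.4700 ≈ 44.68.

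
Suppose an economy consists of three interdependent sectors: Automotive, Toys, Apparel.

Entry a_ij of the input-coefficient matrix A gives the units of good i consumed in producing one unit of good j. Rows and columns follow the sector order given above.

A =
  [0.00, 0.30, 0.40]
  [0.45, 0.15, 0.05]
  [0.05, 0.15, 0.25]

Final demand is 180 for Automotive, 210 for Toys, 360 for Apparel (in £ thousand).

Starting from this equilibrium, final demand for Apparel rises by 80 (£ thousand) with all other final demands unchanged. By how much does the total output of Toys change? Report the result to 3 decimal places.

Δx_2 = 38.017

I − A =
  [   1.00    -0.30    -0.40]
  [  -0.45     0.85    -0.05]
  [  -0.05    -0.15     0.75]
Cofactors of I−A, C_ij = (−1)^(i+j)·(minor ij) (rows/columns in the sector order above):
  C_11 = (0.85)(0.75) − (-0.05)(-0.15) = 0.6300
  C_12 = −[(-0.45)(0.75) − (-0.05)(-0.05)] = 0.3400
  C_13 = (-0.45)(-0.15) − (0.85)(-0.05) = 0.1100
  C_21 = −[(-0.30)(0.75) − (-0.40)(-0.15)] = 0.2850
  C_22 = (1.00)(0.75) − (-0.40)(-0.05) = 0.7300
  C_23 = −[(1.00)(-0.15) − (-0.30)(-0.05)] = 0.1650
  C_31 = (-0.30)(-0.05) − (-0.40)(0.85) = 0.3550
  C_32 = −[(1.00)(-0.05) − (-0.40)(-0.45)] = 0.2300
  C_33 = (1.00)(0.85) − (-0.30)(-0.45) = 0.7150
det(I−A) = Σ_j (I−A)_1j·C_1j = (1.00)(0.6300) + (-0.30)(0.3400) + (-0.40)(0.1100) = 0.4840
adj(I−A) = Cᵀ =
  [ 0.6300   0.2850   0.3550]
  [ 0.3400   0.7300   0.2300]
  [ 0.1100   0.1650   0.7150]
(I − A)⁻¹ = adj(I−A) / det(I−A) ≈
  [   1.3017     0.5888     0.7335]
  [   0.7025     1.5083     0.4752]
  [   0.2273     0.3409     1.4773]
Δx = (I − A)⁻¹ Δd with Δd having +80 in the Apparel component and 0 elsewhere.
So Δx_2 = L_23 · (+80), where L_23 = adj(I−A)_23 / det(I−A) = 0.2300 / 0.4840.
Δx_2 = 0.2300 × (+80) / 0.4840 = 18.40 / 0.4840 ≈ 38.017.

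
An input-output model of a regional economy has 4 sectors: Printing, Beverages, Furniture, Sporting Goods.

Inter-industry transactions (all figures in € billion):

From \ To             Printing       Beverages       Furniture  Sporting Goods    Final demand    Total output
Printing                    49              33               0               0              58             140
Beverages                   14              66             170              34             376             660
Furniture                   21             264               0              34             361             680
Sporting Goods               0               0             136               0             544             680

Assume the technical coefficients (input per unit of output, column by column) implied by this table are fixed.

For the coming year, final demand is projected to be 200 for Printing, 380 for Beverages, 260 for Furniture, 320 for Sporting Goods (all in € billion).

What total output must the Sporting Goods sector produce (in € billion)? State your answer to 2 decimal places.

Technical coefficients a_ij = z_ij / X_j:
  a_PP = 49/140 = 0.35, a_BP = 14/140 = 0.10, a_FP = 21/140 = 0.15, a_SP = 0/140 = 0.00
  a_PB = 33/660 = 0.05, a_BB = 66/660 = 0.10, a_FB = 264/660 = 0.40, a_SB = 0/660 = 0.00
  a_PF = 0/680 = 0.00, a_BF = 170/680 = 0.25, a_FF = 0/680 = 0.00, a_SF = 136/680 = 0.20
  a_PS = 0/680 = 0.00, a_BS = 34/680 = 0.05, a_FS = 34/680 = 0.05, a_SS = 0/680 = 0.00
I − A =
  [   0.65    -0.05     0.00     0.00]
  [  -0.10     0.90    -0.25    -0.05]
  [  -0.15    -0.40     1.00    -0.05]
  [   0.00     0.00    -0.20     1.00]
Compute the cofactors C_ij = (−1)^(i+j)·(3×3 minor ij) of I−A; the adjugate is their transpose:
adj(I−A) = Cᵀ =
  [ 0.787000   0.049500   0.013000   0.003125]
  [ 0.138000   0.643500   0.169000   0.040625]
  [ 0.175000   0.267500   0.580000   0.042375]
  [ 0.035000   0.053500   0.116000   0.513125]
det(I−A) = Σ_j (I−A)_1j·C_1j = (0.65)(0.787000) + (-0.05)(0.138000) + (0.00)(0.175000) + (0.00)(0.035000) = 0.50465
(I − A)⁻¹ = adj(I−A) / det(I−A) ≈
  [   1.5595     0.0981     0.0258     0.0062]
  [   0.2735     1.2751     0.3349     0.0805]
  [   0.3468     0.5301     1.1493     0.0840]
  [   0.0694     0.1060     0.2299     1.0168]
x = (I − A)⁻¹ d = adj(I−A)·d / det(I−A), with det(I−A) = 0.50465:
  x_P = (0.787000·200 + 0.049500·380 + 0.013000·260 + 0.003125·320) / 0.50465 = 180.59 / 0.50465 ≈ 357.85
  x_B = (0.138000·200 + 0.643500·380 + 0.169000·260 + 0.040625·320) / 0.50465 = 329.07 / 0.50465 ≈ 652.08
  x_F = (0.175000·200 + 0.267500·380 + 0.580000·260 + 0.042375·320) / 0.50465 = 301.01 / 0.50465 ≈ 596.47
  x_S = (0.035000·200 + 0.053500·380 + 0.116000·260 + 0.513125·320) / 0.50465 = 221.69 / 0.50465 ≈ 439.29

x_S = 439.29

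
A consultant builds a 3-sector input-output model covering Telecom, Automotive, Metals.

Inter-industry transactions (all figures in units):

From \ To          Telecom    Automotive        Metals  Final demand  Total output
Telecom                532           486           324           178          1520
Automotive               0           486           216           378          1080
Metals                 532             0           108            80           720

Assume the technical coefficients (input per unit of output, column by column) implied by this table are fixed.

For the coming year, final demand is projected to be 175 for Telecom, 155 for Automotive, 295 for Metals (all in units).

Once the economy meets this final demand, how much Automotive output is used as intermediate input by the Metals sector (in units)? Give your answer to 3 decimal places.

z_23 = 288.640

Technical coefficients a_ij = z_ij / X_j:
  a_11 = 532/1520 = 0.35, a_21 = 0/1520 = 0.00, a_31 = 532/1520 = 0.35
  a_12 = 486/1080 = 0.45, a_22 = 486/1080 = 0.45, a_32 = 0/1080 = 0.00
  a_13 = 324/720 = 0.45, a_23 = 216/720 = 0.30, a_33 = 108/720 = 0.15
I − A =
  [   0.65    -0.45    -0.45]
  [   0.00     0.55    -0.30]
  [  -0.35     0.00     0.85]
Cofactors of I−A, C_ij = (−1)^(i+j)·(minor ij) (rows/columns in the sector order above):
  C_11 = (0.55)(0.85) − (-0.30)(0.00) = 0.4675
  C_12 = −[(0.00)(0.85) − (-0.30)(-0.35)] = 0.1050
  C_13 = (0.00)(0.00) − (0.55)(-0.35) = 0.1925
  C_21 = −[(-0.45)(0.85) − (-0.45)(0.00)] = 0.3825
  C_22 = (0.65)(0.85) − (-0.45)(-0.35) = 0.3950
  C_23 = −[(0.65)(0.00) − (-0.45)(-0.35)] = 0.1575
  C_31 = (-0.45)(-0.30) − (-0.45)(0.55) = 0.3825
  C_32 = −[(0.65)(-0.30) − (-0.45)(0.00)] = 0.1950
  C_33 = (0.65)(0.55) − (-0.45)(0.00) = 0.3575
det(I−A) = Σ_j (I−A)_1j·C_1j = (0.65)(0.4675) + (-0.45)(0.1050) + (-0.45)(0.1925) = 0.1700
adj(I−A) = Cᵀ =
  [ 0.4675   0.3825   0.3825]
  [ 0.1050   0.3950   0.1950]
  [ 0.1925   0.1575   0.3575]
(I − A)⁻¹ = adj(I−A) / det(I−A) ≈
  [   2.7500     2.2500     2.2500]
  [   0.6176     2.3235     1.1471]
  [   1.1324     0.9265     2.1029]
First solve x = (I − A)⁻¹ d = adj(I−A)·d / det(I−A); in particular x_3 = (0.1925·175 + 0.1575·155 + 0.3575·295) / 0.1700 = 163.5625 / 0.1700 ≈ 962.13235.
Intermediate flow from 2 to 3: z_23 = a_23 · x_3 = 0.30 × 163.5625 / 0.1700 = 49.06875 / 0.1700 ≈ 288.640.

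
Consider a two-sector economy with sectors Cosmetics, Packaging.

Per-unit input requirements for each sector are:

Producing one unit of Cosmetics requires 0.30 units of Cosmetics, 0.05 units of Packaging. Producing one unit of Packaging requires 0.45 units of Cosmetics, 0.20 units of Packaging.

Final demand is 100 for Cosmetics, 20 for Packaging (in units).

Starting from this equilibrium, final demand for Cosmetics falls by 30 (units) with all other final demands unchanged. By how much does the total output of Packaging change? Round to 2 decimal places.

Δx_2 = -2.79

I − A =
  [   0.70    -0.45]
  [  -0.05     0.80]
det(I−A) = (0.70)(0.80) − (-0.45)(-0.05) = 0.5375
adj(I−A) = [[0.80, 0.45], [0.05, 0.70]]
(I − A)⁻¹ = adj(I−A) / det(I−A) ≈
  [   1.4884     0.8372]
  [   0.0930     1.3023]
Δx = (I − A)⁻¹ Δd with Δd having -30 in the Cosmetics component and 0 elsewhere.
So Δx_2 = L_21 · (-30), where L_21 = adj(I−A)_21 / det(I−A) = 0.05 / 0.5375.
Δx_2 = 0.05 × (-30) / 0.5375 = -1.50 / 0.5375 ≈ -2.79.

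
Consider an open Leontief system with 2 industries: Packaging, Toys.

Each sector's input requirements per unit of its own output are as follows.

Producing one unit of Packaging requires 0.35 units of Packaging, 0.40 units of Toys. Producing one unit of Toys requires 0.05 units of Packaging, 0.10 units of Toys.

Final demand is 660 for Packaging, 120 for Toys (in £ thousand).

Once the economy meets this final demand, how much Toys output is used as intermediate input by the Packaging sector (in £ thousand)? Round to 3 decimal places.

z_21 = 424.779

I − A =
  [   0.65    -0.05]
  [  -0.40     0.90]
det(I−A) = (0.65)(0.90) − (-0.05)(-0.40) = 0.5650
adj(I−A) = [[0.90, 0.05], [0.40, 0.65]]
(I − A)⁻¹ = adj(I−A) / det(I−A) ≈
  [   1.5929     0.0885]
  [   0.7080     1.1504]
First solve x = (I − A)⁻¹ d = adj(I−A)·d / det(I−A); in particular x_1 = (0.90·660 + 0.05·120) / 0.5650 = 600.00 / 0.5650 ≈ 1061.94690.
Intermediate flow from 2 to 1: z_21 = a_21 · x_1 = 0.40 × 600.00 / 0.5650 = 240.00 / 0.5650 ≈ 424.779.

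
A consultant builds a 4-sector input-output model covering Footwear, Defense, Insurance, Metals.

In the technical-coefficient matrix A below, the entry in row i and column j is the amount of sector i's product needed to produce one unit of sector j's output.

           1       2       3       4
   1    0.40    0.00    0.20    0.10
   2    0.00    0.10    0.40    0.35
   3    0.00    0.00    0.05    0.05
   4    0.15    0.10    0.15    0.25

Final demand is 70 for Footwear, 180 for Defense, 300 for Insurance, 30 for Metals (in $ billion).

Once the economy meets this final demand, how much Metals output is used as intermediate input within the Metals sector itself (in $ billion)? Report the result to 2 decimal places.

I − A =
  [   0.60     0.00    -0.20    -0.10]
  [   0.00     0.90    -0.40    -0.35]
  [   0.00     0.00     0.95    -0.05]
  [  -0.15    -0.10    -0.15     0.75]
Compute the cofactors C_ij = (−1)^(i+j)·(3×3 minor ij) of I−A; the adjugate is their transpose:
adj(I−A) = Cᵀ =
  [ 0.599250   0.010500   0.145500   0.094500]
  [ 0.052875   0.407250   0.216000   0.211500]
  [ 0.006750   0.003000   0.370500   0.027000]
  [ 0.128250   0.057000   0.132000   0.513000]
det(I−A) = Σ_j (I−A)_1j·C_1j = (0.60)(0.599250) + (0.00)(0.052875) + (-0.20)(0.006750) + (-0.10)(0.128250) = 0.345375
(I − A)⁻¹ = adj(I−A) / det(I−A) ≈
  [   1.7351     0.0304     0.4213     0.2736]
  [   0.1531     1.1792     0.6254     0.6124]
  [   0.0195     0.0087     1.0727     0.0782]
  [   0.3713     0.1650     0.3822     1.4853]
First solve x = (I − A)⁻¹ d = adj(I−A)·d / det(I−A); in particular x_4 = (0.128250·70 + 0.057000·180 + 0.132000·300 + 0.513000·30) / 0.345375 = 74.2275 / 0.345375 ≈ 214.9186.
Intermediate flow from 4 to 4: z_44 = a_44 · x_4 = 0.25 × 74.2275 / 0.345375 = 18.556875 / 0.345375 ≈ 53.73.

z_44 = 53.73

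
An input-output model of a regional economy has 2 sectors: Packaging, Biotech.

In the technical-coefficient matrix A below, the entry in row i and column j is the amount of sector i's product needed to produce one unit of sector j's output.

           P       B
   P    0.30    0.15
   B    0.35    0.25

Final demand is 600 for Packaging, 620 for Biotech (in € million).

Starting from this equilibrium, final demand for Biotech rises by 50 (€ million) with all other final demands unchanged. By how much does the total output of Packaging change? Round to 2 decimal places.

Δx_P = 15.87

I − A =
  [   0.70    -0.15]
  [  -0.35     0.75]
det(I−A) = (0.70)(0.75) − (-0.15)(-0.35) = 0.4725
adj(I−A) = [[0.75, 0.15], [0.35, 0.70]]
(I − A)⁻¹ = adj(I−A) / det(I−A) ≈
  [   1.5873     0.3175]
  [   0.7407     1.4815]
Δx = (I − A)⁻¹ Δd with Δd having +50 in the Biotech component and 0 elsewhere.
So Δx_P = L_PB · (+50), where L_PB = adj(I−A)_PB / det(I−A) = 0.15 / 0.4725.
Δx_P = 0.15 × (+50) / 0.4725 = 7.50 / 0.4725 ≈ 15.87.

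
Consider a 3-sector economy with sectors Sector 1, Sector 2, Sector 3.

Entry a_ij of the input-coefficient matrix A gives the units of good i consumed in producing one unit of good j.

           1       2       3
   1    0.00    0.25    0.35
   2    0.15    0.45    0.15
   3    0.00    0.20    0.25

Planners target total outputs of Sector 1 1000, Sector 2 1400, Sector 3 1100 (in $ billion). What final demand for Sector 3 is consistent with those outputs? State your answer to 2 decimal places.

I − A =
  [   1.00    -0.25    -0.35]
  [  -0.15     0.55    -0.15]
  [   0.00    -0.20     0.75]
d = (I − A) x:
  d_1 = (+1.00)·1000 + (-0.25)·1400 + (-0.35)·1100 = 265.00
  d_2 = (-0.15)·1000 + (+0.55)·1400 + (-0.15)·1100 = 455.00
  d_3 = (+0.00)·1000 + (-0.20)·1400 + (+0.75)·1100 = 545.00

d_3 = 545.00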